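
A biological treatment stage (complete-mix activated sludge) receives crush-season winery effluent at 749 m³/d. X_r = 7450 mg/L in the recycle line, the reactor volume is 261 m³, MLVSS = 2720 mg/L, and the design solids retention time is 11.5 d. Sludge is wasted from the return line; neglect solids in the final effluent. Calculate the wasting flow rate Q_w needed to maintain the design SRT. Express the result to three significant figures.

Q_w ≈ 8.29 m³/d

Wasting from the return line (neglecting effluent solids): Q_w = V·X / (θ_c·X_r) = 261.0 × 2720 / (11.5 × 7450) = 8.286 m³/d.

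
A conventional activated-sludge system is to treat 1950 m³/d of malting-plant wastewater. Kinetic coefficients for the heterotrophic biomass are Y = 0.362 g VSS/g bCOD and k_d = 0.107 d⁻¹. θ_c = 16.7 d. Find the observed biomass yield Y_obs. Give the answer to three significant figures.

Y_obs ≈ 0.130 g VSS/g bCOD

The observed yield is Y_obs = Y/(1 + k_d·θ_c) = 0.362 / (1 + 0.107 × 16.7) = 0.362 / 2.787 = 0.1299 g VSS per g bCOD removed.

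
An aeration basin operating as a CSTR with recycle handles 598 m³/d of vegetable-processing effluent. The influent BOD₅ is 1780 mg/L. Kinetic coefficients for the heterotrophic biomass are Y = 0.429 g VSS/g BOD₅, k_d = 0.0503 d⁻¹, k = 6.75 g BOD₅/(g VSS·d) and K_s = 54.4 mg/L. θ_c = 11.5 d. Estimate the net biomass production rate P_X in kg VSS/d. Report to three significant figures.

For a completely mixed reactor with recycle the Lawrence–McCarty relation gives S = K_s·(1 + k_d·θ_c) / [θ_c·(Y·k − k_d) − 1] = 54.4 × (1 + 0.0503 × 11.5) / [11.5 × (0.429 × 6.75 − 0.0503) − 1] = 85.87 / 31.72 = 2.707 mg/L.
Observed yield with endogenous decay: Y_obs = Y / (1 + k_d·θ_c) = 0.429 / (1 + 0.0503 × 11.5) = 0.429 / 1.578 = 0.2718 g VSS/g BOD₅.
Q·(S₀ − S) = 598 × (1780 − 2.71) × 10⁻³ = 1063 kg/d removed.
P_X = Y_obs · Q(S₀ − S) = 0.2718 × 1063 = 288.9 kg VSS/d.

P_X ≈ 289 kg VSS/d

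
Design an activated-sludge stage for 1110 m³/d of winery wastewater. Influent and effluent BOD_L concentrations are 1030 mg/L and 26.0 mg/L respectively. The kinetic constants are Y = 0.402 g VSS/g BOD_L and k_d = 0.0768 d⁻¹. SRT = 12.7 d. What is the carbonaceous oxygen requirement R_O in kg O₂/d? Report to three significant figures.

R_O ≈ 792 kg O₂/d

Observed yield with endogenous decay: Y_obs = Y / (1 + k_d·θ_c) = 0.402 / (1 + 0.0768 × 12.7) = 0.402 / 1.975 = 0.2035 g VSS/g BOD_L.
Mass of BOD_L removed per day: Q(S₀ − S) = 1110 × 1004 g/m³ = 1114 kg/d.
Net sludge production P_X = 0.2035 × 1114 = 226.8 kg VSS/d.
R_O = Q·ΔS − 1.42 P_X = 1114 − 322.1 = 792.4 kg O₂/d.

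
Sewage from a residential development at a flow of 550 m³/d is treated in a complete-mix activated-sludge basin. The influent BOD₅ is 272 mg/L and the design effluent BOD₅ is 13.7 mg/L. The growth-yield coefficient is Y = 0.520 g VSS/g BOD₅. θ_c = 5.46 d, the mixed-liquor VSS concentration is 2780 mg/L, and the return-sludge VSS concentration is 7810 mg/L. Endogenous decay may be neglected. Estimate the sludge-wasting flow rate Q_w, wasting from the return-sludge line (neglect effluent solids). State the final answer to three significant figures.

Biomass mass balance (decay neglected): V·X = Y·Q·(S₀ − S)·θ_c, so V = 0.520 × 550 × (272 − 13.7) × 5.46 / 2780 = 145.1 m³.
Wasting from the return line (neglecting effluent solids): Q_w = V·X / (θ_c·X_r) = 145.1 × 2780 / (5.46 × 7810) = 9.459 m³/d.

Q_w ≈ 9.46 m³/d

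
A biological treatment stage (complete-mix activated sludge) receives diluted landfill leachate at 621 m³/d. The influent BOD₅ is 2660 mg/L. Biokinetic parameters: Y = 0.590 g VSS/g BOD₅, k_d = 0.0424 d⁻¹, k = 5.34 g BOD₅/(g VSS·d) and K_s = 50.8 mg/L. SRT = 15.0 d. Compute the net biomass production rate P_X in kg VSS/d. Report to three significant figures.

P_X ≈ 595 kg VSS/d

From the Monod/SRT balance for a CMAS, S = K_s·(1+k_d θ_c)/[θ_c·(Y k − k_d) − 1] = 50.8 × (1 + 0.0424 × 15.0) / [15.0 × (0.590 × 5.34 − 0.0424) − 1] = 83.11 / 45.62 = 1.822 mg/L.
Correct the yield for decay: Y_obs = Y/(1 + k_d θ_c) = 0.590 / (1 + 0.0424 × 15.0) = 0.590 / 1.636 = 0.3606.
Q·(S₀ − S) = 621 × (2660 − 1.82) × 10⁻³ = 1651 kg/d removed.
P_X = Y_obs · Q(S₀ − S) = 0.3606 × 1651 = 595.3 kg VSS/d.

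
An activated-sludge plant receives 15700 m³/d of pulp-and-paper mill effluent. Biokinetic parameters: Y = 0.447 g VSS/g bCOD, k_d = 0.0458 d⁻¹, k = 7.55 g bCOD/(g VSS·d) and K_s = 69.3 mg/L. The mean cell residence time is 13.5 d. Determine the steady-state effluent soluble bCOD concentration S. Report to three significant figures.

For a completely mixed reactor with recycle the Lawrence–McCarty relation gives S = K_s·(1 + k_d·θ_c) / [θ_c·(Y·k − k_d) − 1] = 69.3 × (1 + 0.0458 × 13.5) / [13.5 × (0.447 × 7.55 − 0.0458) − 1] = 112.1 / 43.94 = 2.552 mg/L.

S ≈ 2.55 mg/L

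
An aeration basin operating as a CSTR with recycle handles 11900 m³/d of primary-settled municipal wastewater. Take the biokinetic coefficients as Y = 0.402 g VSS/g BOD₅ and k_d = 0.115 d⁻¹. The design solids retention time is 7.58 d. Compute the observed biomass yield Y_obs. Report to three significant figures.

Y_obs = Y / (1 + k_d θ_c) = 0.402 / (1 + 0.115 × 7.58) = 0.402 / 1.872 = 0.2148.

Y_obs ≈ 0.215 g VSS/g BOD₅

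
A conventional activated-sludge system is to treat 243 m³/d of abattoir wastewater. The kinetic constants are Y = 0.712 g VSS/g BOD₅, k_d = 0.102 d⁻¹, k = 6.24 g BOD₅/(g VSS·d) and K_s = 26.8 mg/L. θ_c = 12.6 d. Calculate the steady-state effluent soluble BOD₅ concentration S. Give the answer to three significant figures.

For a completely mixed reactor with recycle the Lawrence–McCarty relation gives S = K_s·(1 + k_d·θ_c) / [θ_c·(Y·k − k_d) − 1] = 26.8 × (1 + 0.102 × 12.6) / [12.6 × (0.712 × 6.24 − 0.102) − 1] = 61.24 / 53.70 = 1.141 mg/L.

S ≈ 1.14 mg/L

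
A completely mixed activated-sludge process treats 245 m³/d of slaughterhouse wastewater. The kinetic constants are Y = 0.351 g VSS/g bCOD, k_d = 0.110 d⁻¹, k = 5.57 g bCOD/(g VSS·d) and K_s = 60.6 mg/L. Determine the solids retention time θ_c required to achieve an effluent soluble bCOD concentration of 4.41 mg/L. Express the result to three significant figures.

θ_c ≈ 44.2 d

At the target effluent, Y k S/(K_s+S) = 0.351×5.57×4.41/65.01 = 0.1326 d⁻¹.
1/θ_c = 0.1326 − 0.110 = 0.02262 d⁻¹, so θ_c = 44.20 d.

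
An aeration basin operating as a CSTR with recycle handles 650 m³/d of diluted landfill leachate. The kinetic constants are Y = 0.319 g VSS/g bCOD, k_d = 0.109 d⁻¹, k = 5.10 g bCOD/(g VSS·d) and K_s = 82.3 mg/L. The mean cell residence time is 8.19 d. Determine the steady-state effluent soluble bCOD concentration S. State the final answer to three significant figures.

Effluent substrate depends only on kinetics and SRT: S = K_s(1 + k_d θ_c) / [θ_c(Yk − k_d) − 1] = 82.3 × (1 + 0.109 × 8.19) / [8.19 × (0.319 × 5.10 − 0.109) − 1] = 155.8 / 11.43 = 13.63 mg/L.

S ≈ 13.6 mg/L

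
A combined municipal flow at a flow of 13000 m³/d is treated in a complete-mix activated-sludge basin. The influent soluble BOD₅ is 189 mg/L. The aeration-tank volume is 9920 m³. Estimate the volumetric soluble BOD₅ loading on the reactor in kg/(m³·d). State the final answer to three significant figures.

Volumetric loading L_v = Q·S₀ / V = 13000 × 189 g/m³ / 9920 m³ = 247.7 g/(m³·d) = 0.2477 kg soluble BOD₅/(m³·d).

L_v ≈ 0.248 kg soluble BOD₅/(m³·d)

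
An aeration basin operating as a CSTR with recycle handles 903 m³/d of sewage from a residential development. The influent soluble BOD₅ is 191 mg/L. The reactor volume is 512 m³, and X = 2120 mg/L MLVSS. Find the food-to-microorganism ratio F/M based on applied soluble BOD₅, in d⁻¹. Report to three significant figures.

F/M = Q·S₀ / (V·X) = 903 × 191 / (512.0 × 2120) = 0.1589 g soluble BOD₅·(g VSS·d)⁻¹.

F/M ≈ 0.159 d⁻¹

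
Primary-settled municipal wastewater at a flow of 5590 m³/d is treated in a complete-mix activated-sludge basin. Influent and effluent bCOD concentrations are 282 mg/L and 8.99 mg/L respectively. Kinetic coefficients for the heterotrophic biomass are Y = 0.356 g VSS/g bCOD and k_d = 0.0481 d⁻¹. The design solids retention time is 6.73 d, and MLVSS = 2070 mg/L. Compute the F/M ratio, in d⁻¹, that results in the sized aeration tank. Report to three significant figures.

Rearranging the biomass balance for a CMAS with decay, V = Y·Q·ΔS·θ_c / [X·(1+k_d θ_c)] = 0.356 × 5590 × (282 − 8.99) × 6.73 / [2070 × (1 + 0.0481 × 6.73)] = 3.66×10^6 / 2740 = 1334 m³.
F/M = Q·S₀ / (V·X) = 5590 × 282 / (1334 × 2070) = 0.5707 g bCOD·(g VSS·d)⁻¹.

F/M ≈ 0.571 d⁻¹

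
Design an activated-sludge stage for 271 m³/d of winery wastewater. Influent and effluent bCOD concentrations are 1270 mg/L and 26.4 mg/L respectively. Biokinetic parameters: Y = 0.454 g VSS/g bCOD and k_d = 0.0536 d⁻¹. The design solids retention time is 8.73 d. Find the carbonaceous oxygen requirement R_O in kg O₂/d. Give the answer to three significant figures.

The observed yield is Y_obs = Y/(1 + k_d·θ_c) = 0.454 / (1 + 0.0536 × 8.73) = 0.454 / 1.468 = 0.3093 g VSS per g bCOD removed.
Q·(S₀ − S) = 271 × (1270 − 26.4) × 10⁻³ = 337.0 kg/d removed.
Net sludge production P_X = 0.3093 × 337.0 = 104.2 kg VSS/d.
R_O = Q·ΔS − 1.42 P_X = 337.0 − 148.0 = 189.0 kg O₂/d.

R_O ≈ 189 kg O₂/d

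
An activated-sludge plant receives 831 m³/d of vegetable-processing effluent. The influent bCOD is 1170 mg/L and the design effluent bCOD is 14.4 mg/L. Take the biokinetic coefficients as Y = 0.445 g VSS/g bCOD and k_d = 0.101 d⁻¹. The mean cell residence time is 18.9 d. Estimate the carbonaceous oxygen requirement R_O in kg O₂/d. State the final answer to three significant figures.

R_O ≈ 752 kg O₂/d

The observed yield is Y_obs = Y/(1 + k_d·θ_c) = 0.445 / (1 + 0.101 × 18.9) = 0.445 / 2.909 = 0.1530 g VSS per g bCOD removed.
Substrate removed = Q·(S₀ − S) = 831 m³/d × (1170 − 14.4) g/m³ = 9.6×10^5 g/d = 960.3 kg/d.
P_X = Y_obs·Q·(S₀ − S) = 0.1530 × 960.3 = 146.9 kg VSS/d.
R_O = Q·ΔS − 1.42 P_X = 960.3 − 208.6 = 751.7 kg O₂/d.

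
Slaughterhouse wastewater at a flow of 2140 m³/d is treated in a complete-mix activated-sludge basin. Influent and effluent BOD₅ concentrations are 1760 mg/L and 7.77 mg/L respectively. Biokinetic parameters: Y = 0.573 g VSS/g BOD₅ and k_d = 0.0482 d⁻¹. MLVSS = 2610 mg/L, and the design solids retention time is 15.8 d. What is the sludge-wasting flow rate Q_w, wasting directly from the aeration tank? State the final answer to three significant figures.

Rearranging the biomass balance for a CMAS with decay, V = Y·Q·ΔS·θ_c / [X·(1+k_d θ_c)] = 0.573 × 2140 × (1760 − 7.77) × 15.8 / [2610 × (1 + 0.0482 × 15.8)] = 3.39×10^7 / 4598 = 7384 m³.
With mixed-liquor wasting, θ_c = V/Q_w, so Q_w = V/θ_c = 7384/15.8 = 467.3 m³/d.

Q_w ≈ 467 m³/d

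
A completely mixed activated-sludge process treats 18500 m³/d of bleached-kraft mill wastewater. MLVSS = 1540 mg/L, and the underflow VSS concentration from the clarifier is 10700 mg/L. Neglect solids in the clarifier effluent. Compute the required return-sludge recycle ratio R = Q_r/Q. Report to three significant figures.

R ≈ 0.168

R = Q_r/Q = X/(X_r − X) = 1540 / (10700 − 1540) = 0.1681.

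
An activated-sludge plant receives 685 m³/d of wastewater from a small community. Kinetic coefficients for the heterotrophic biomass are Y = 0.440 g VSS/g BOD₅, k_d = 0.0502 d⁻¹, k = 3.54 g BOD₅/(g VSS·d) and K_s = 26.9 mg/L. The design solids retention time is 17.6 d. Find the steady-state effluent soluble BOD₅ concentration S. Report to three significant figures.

For a completely mixed reactor with recycle the Lawrence–McCarty relation gives S = K_s·(1 + k_d·θ_c) / [θ_c·(Y·k − k_d) − 1] = 26.9 × (1 + 0.0502 × 17.6) / [17.6 × (0.440 × 3.54 − 0.0502) − 1] = 50.67 / 25.53 = 1.985 mg/L.

S ≈ 1.98 mg/L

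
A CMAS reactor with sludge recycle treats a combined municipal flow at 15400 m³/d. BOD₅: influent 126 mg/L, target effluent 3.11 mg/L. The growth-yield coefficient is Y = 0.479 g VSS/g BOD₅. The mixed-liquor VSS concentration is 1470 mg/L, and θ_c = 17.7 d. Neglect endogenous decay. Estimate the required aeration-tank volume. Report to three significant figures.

V ≈ 10900 m³

Biomass mass balance (decay neglected): V·X = Y·Q·(S₀ − S)·θ_c, so V = 0.479 × 15400 × (126 − 3.11) × 17.7 / 1470 = 10915 m³.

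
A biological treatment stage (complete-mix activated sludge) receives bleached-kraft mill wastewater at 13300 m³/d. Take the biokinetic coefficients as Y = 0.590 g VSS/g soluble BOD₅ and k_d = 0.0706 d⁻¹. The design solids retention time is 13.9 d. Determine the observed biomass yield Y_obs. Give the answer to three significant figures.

The observed yield is Y_obs = Y/(1 + k_d·θ_c) = 0.590 / (1 + 0.0706 × 13.9) = 0.590 / 1.981 = 0.2978 g VSS per g soluble BOD₅ removed.

Y_obs ≈ 0.298 g VSS/g soluble BOD₅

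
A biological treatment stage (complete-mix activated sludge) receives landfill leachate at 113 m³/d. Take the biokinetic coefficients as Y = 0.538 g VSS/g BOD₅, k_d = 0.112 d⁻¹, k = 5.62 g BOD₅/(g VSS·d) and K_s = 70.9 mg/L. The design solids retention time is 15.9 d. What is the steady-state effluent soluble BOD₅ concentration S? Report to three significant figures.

S ≈ 4.35 mg/L

From the Monod/SRT balance for a CMAS, S = K_s·(1+k_d θ_c)/[θ_c·(Y k − k_d) − 1] = 70.9 × (1 + 0.112 × 15.9) / [15.9 × (0.538 × 5.62 − 0.112) − 1] = 197.2 / 45.29 = 4.353 mg/L.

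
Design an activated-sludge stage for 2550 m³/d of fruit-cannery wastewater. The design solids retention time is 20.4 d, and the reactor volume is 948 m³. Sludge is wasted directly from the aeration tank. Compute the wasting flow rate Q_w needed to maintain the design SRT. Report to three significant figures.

For wasting at MLVSS concentration, Q_w = V/θ_c = 948.0/20.4 = 46.47 m³/d.

Q_w ≈ 46.5 m³/d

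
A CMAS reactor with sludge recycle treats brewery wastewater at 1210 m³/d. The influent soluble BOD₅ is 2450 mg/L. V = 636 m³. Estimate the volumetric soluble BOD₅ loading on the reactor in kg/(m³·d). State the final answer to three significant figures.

L_v = Q S₀ / V = 1210 × 2450 × 10⁻³ / 636.0 = 4.661 kg/(m³·d).

L_v ≈ 4.66 kg soluble BOD₅/(m³·d)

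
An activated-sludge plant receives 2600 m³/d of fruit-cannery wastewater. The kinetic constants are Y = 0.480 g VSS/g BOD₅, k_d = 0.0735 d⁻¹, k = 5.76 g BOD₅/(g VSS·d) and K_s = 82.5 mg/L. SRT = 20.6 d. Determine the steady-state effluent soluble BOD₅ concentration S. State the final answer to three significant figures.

For a completely mixed reactor with recycle the Lawrence–McCarty relation gives S = K_s·(1 + k_d·θ_c) / [θ_c·(Y·k − k_d) − 1] = 82.5 × (1 + 0.0735 × 20.6) / [20.6 × (0.480 × 5.76 − 0.0735) − 1] = 207.4 / 54.44 = 3.810 mg/L.

S ≈ 3.81 mg/L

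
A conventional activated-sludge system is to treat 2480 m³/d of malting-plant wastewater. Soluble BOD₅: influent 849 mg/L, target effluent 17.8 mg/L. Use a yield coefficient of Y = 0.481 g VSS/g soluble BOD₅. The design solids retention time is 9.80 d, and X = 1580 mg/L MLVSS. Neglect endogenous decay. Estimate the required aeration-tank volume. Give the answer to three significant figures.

V ≈ 6150 m³

Biomass mass balance (decay neglected): V·X = Y·Q·(S₀ − S)·θ_c, so V = 0.481 × 2480 × (849 − 17.8) × 9.80 / 1580 = 6150 m³.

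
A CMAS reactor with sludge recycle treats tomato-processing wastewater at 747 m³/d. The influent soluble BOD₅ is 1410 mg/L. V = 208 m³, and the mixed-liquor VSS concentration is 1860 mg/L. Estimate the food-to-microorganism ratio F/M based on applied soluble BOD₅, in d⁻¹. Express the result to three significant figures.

F/M ≈ 2.72 d⁻¹

Food-to-microorganism ratio F/M = Q S₀ / (V X) = 747 × 1410 / (208.0 × 1860) = 2.722 d⁻¹.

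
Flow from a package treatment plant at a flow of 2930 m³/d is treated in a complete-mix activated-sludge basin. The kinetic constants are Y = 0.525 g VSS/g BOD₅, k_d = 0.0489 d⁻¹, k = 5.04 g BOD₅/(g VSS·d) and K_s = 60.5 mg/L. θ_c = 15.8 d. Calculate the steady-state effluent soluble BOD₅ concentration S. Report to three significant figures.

S ≈ 2.68 mg/L

For a completely mixed reactor with recycle the Lawrence–McCarty relation gives S = K_s·(1 + k_d·θ_c) / [θ_c·(Y·k − k_d) − 1] = 60.5 × (1 + 0.0489 × 15.8) / [15.8 × (0.525 × 5.04 − 0.0489) − 1] = 107.2 / 40.03 = 2.679 mg/L.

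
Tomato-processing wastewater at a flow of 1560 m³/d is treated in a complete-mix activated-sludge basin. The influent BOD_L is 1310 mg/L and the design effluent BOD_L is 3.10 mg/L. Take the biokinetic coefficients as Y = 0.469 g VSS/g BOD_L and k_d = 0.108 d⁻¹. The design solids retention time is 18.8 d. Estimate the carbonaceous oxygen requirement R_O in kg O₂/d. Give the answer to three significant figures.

R_O ≈ 1590 kg O₂/d

Correct the yield for decay: Y_obs = Y/(1 + k_d θ_c) = 0.469 / (1 + 0.108 × 18.8) = 0.469 / 3.030 = 0.1548.
Q·(S₀ − S) = 1560 × (1310 − 3.10) × 10⁻³ = 2039 kg/d removed.
Net sludge production P_X = 0.1548 × 2039 = 315.5 kg VSS/d.
R_O = Q·ΔS − 1.42 P_X = 2039 − 448.1 = 1591 kg O₂/d.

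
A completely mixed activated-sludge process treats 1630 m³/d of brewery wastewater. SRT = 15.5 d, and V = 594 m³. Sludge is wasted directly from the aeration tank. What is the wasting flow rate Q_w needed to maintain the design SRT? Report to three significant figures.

Wasting from the aeration tank: Q_w = V / θ_c = 594.0 / 15.5 = 38.32 m³/d.

Q_w ≈ 38.3 m³/d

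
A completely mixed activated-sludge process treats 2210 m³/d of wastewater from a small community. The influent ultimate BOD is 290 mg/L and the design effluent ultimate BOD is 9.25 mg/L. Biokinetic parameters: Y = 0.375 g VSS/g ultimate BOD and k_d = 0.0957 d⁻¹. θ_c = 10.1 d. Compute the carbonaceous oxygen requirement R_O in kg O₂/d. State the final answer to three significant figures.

Correct the yield for decay: Y_obs = Y/(1 + k_d θ_c) = 0.375 / (1 + 0.0957 × 10.1) = 0.375 / 1.967 = 0.1907.
Mass of ultimate BOD removed per day: Q(S₀ − S) = 2210 × 280.8 g/m³ = 620.5 kg/d.
Net sludge production P_X = 0.1907 × 620.5 = 118.3 kg VSS/d.
R_O = Q·ΔS − 1.42 P_X = 620.5 − 168.0 = 452.5 kg O₂/d.

R_O ≈ 452 kg O₂/d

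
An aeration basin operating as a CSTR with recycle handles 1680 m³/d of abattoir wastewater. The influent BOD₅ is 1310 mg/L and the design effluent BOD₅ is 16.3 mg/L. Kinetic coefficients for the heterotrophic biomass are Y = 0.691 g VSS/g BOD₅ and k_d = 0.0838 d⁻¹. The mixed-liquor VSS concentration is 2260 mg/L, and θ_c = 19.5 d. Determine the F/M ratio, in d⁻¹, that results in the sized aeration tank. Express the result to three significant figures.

F/M ≈ 0.198 d⁻¹

Rearranging the biomass balance for a CMAS with decay, V = Y·Q·ΔS·θ_c / [X·(1+k_d θ_c)] = 0.691 × 1680 × (1310 − 16.3) × 19.5 / [2260 × (1 + 0.0838 × 19.5)] = 2.93×10^7 / 5953 = 4919 m³.
Food-to-microorganism ratio F/M = Q S₀ / (V X) = 1680 × 1310 / (4919 × 2260) = 0.1980 d⁻¹.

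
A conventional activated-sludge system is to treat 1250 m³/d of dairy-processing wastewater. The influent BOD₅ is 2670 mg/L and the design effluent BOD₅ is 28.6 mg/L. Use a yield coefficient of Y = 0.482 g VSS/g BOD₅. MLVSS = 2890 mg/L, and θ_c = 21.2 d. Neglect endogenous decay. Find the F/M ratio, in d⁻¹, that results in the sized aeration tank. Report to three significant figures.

Biomass mass balance (decay neglected): V·X = Y·Q·(S₀ − S)·θ_c, so V = 0.482 × 1250 × (2670 − 28.6) × 21.2 / 2890 = 11674 m³.
F/M = Q·S₀ / (V·X) = 1250 × 2670 / (11674 × 2890) = 0.09892 g BOD₅·(g VSS·d)⁻¹.

F/M ≈ 0.0989 d⁻¹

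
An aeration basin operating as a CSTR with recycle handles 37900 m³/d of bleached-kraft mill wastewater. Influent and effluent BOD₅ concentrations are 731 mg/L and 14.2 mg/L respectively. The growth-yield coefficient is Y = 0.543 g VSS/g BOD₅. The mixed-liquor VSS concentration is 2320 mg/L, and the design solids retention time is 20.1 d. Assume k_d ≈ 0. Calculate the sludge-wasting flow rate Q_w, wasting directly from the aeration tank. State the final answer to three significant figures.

Q_w ≈ 6360 m³/d

Biomass mass balance (decay neglected): V·X = Y·Q·(S₀ − S)·θ_c, so V = 0.543 × 37900 × (731 − 14.2) × 20.1 / 2320 = 127804 m³.
Wasting from the aeration tank: Q_w = V / θ_c = 127804 / 20.1 = 6358 m³/d.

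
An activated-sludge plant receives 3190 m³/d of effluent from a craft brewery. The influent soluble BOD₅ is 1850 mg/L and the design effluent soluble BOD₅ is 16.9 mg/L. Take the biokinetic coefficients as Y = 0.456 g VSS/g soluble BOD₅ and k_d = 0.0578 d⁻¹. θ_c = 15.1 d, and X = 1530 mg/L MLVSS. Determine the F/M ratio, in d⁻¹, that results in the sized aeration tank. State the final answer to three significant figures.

Steady-state biomass mass balance: V·X·(1 + k_d·θ_c) = Y·Q·(S₀ − S)·θ_c, so V = 0.456 × 3190 × (1850 − 16.9) × 15.1 / [1530 × (1 + 0.0578 × 15.1)] = 4.03×10^7 / 2865 = 14052 m³.
F/M = applied load / biomass = Q·S₀/(V·X) = 3190 × 1850 / (14052 × 1530) = 0.2745 d⁻¹.

F/M ≈ 0.274 d⁻¹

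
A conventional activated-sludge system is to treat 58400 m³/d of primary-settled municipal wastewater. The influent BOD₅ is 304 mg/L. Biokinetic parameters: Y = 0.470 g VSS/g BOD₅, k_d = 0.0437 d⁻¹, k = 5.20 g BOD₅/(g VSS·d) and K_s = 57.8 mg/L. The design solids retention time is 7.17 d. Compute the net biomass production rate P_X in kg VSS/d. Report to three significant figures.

P_X ≈ 6260 kg VSS/d

For a completely mixed reactor with recycle the Lawrence–McCarty relation gives S = K_s·(1 + k_d·θ_c) / [θ_c·(Y·k − k_d) − 1] = 57.8 × (1 + 0.0437 × 7.17) / [7.17 × (0.470 × 5.20 − 0.0437) − 1] = 75.91 / 16.21 = 4.683 mg/L.
Y_obs = Y / (1 + k_d θ_c) = 0.470 / (1 + 0.0437 × 7.17) = 0.470 / 1.313 = 0.3579.
Substrate removed = Q·(S₀ − S) = 58400 m³/d × (304 − 4.68) g/m³ = 1.75×10^7 g/d = 17480 kg/d.
Net biomass production P_X = Y_obs × Q·(S₀ − S) = 0.3579 × 17480 = 6256 kg VSS/d.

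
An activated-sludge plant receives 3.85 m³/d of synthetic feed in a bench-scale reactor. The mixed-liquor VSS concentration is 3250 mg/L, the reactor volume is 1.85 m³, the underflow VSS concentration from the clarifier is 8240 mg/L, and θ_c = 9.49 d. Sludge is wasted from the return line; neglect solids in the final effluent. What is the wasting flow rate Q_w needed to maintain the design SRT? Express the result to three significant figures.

Q_w ≈ 0.0769 m³/d

Q_w = (V·X)/(θ_c X_r) = 1.850 × 3250 / (9.49 × 8240) = 0.07689 m³/d.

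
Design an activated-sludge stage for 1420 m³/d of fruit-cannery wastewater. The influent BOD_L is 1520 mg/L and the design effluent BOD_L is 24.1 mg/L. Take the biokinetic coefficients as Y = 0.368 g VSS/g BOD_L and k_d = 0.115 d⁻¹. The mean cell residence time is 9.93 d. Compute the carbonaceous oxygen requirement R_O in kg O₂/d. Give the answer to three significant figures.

R_O ≈ 1610 kg O₂/d

Correct the yield for decay: Y_obs = Y/(1 + k_d θ_c) = 0.368 / (1 + 0.115 × 9.93) = 0.368 / 2.142 = 0.1718.
Substrate removed = Q·(S₀ − S) = 1420 m³/d × (1520 − 24.1) g/m³ = 2.12×10^6 g/d = 2124 kg/d.
Biomass synthesised: P_X = Y_obs × 2124 = 364.9 kg VSS/d.
R_O = Q·(S₀ − S) − 1.42·P_X = 2124 − 1.42 × 364.9 = 1606 kg O₂/d.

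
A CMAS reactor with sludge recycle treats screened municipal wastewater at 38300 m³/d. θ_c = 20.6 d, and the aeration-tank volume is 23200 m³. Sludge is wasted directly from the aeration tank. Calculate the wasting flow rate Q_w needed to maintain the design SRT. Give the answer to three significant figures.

For wasting at MLVSS concentration, Q_w = V/θ_c = 23200/20.6 = 1126 m³/d.

Q_w ≈ 1130 m³/d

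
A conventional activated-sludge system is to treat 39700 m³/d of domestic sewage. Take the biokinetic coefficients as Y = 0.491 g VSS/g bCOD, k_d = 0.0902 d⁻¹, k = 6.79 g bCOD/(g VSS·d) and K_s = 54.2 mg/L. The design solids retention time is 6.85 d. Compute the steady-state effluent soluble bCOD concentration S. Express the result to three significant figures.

From the Monod/SRT balance for a CMAS, S = K_s·(1+k_d θ_c)/[θ_c·(Y k − k_d) − 1] = 54.2 × (1 + 0.0902 × 6.85) / [6.85 × (0.491 × 6.79 − 0.0902) − 1] = 87.69 / 21.22 = 4.132 mg/L.

S ≈ 4.13 mg/L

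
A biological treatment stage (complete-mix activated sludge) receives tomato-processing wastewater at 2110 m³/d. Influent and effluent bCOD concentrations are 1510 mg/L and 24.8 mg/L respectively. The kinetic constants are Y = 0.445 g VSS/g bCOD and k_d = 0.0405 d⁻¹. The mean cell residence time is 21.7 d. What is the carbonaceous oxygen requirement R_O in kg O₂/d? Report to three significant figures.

Observed yield with endogenous decay: Y_obs = Y / (1 + k_d·θ_c) = 0.445 / (1 + 0.0405 × 21.7) = 0.445 / 1.879 = 0.2368 g VSS/g bCOD.
Substrate removed = Q·(S₀ − S) = 2110 m³/d × (1510 − 24.8) g/m³ = 3.13×10^6 g/d = 3134 kg/d.
P_X = Y_obs·Q·(S₀ − S) = 0.2368 × 3134 = 742.2 kg VSS/d.
R_O = Q·(S₀ − S) − 1.42·P_X = 3134 − 1.42 × 742.2 = 2080 kg O₂/d.

R_O ≈ 2080 kg O₂/d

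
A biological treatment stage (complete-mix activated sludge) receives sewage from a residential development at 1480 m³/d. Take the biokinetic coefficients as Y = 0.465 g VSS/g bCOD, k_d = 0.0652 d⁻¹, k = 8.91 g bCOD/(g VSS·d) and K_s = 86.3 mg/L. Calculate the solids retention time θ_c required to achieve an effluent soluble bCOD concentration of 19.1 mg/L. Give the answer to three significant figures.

Specific growth rate at S = 19.1 mg/L: μ = YkS/(K_s+S) = 0.465·8.91·19.1/(86.3+19.1) = 0.7508 d⁻¹.
θ_c = 1/(μ − k_d) = 1/(0.7508 − 0.0652) = 1/0.6856 = 1.459 d.

θ_c ≈ 1.46 d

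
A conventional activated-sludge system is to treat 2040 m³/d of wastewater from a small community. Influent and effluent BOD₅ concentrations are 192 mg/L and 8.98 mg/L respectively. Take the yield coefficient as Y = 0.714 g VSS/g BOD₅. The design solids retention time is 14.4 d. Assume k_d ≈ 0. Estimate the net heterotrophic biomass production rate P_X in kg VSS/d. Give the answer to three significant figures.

P_X ≈ 267 kg VSS/d

Since k_d ≈ 0, Y_obs = Y = 0.714 g VSS/g BOD₅.
ΔS = 192 − 8.98 = 183.0 mg/L, so the substrate removal rate is 2040 × 183.0/1000 = 373.4 kg BOD₅/d.
P_X = Y_obs · Q(S₀ − S) = 0.7140 × 373.4 = 266.6 kg VSS/d.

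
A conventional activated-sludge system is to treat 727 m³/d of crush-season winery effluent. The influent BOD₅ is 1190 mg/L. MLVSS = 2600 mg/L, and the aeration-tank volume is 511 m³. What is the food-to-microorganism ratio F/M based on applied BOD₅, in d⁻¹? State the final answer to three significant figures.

F/M ≈ 0.651 d⁻¹

Food-to-microorganism ratio F/M = Q S₀ / (V X) = 727 × 1190 / (511.0 × 2600) = 0.6512 d⁻¹.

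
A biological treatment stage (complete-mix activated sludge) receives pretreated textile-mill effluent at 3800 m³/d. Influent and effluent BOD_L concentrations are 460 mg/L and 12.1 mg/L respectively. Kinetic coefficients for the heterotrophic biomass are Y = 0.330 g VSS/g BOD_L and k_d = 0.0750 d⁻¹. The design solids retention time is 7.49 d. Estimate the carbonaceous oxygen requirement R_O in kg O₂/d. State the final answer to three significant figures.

R_O ≈ 1190 kg O₂/d

Correct the yield for decay: Y_obs = Y/(1 + k_d θ_c) = 0.330 / (1 + 0.0750 × 7.49) = 0.330 / 1.562 = 0.2113.
Substrate removed = Q·(S₀ − S) = 3800 m³/d × (460 − 12.1) g/m³ = 1.7×10^6 g/d = 1702 kg/d.
Net sludge production P_X = 0.2113 × 1702 = 359.6 kg VSS/d.
R_O = Q·(S₀ − S) − 1.42·P_X = 1702 − 1.42 × 359.6 = 1191 kg O₂/d.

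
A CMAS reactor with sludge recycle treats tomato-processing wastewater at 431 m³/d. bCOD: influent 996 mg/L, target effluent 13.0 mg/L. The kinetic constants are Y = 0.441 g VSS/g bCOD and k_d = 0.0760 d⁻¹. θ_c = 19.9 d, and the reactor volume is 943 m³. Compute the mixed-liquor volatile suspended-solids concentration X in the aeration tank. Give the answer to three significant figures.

From V·X·(1 + k_d·θ_c) = Y·Q·(S₀ − S)·θ_c: X = 0.441 × 431 × (996 − 13.0) × 19.9 / [943 × (1 + 0.0760 × 19.9)] = 1569 mg/L.

X ≈ 1570 mg/L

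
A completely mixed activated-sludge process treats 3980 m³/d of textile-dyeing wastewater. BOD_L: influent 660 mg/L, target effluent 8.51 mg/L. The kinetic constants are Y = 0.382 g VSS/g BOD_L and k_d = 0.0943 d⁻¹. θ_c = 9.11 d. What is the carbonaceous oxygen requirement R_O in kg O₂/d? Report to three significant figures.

Correct the yield for decay: Y_obs = Y/(1 + k_d θ_c) = 0.382 / (1 + 0.0943 × 9.11) = 0.382 / 1.859 = 0.2055.
ΔS = 660 − 8.51 = 651.5 mg/L, so the substrate removal rate is 3980 × 651.5/1000 = 2593 kg BOD_L/d.
Net sludge production P_X = 0.2055 × 2593 = 532.8 kg VSS/d.
R_O = Q·(S₀ − S) − 1.42·P_X = 2593 − 1.42 × 532.8 = 1836 kg O₂/d.

R_O ≈ 1840 kg O₂/d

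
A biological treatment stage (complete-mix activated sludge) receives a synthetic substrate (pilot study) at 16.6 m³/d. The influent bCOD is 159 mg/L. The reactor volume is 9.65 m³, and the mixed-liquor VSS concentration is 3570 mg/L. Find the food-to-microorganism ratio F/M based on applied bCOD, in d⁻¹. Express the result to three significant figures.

F/M = applied load / biomass = Q·S₀/(V·X) = 16.6 × 159 / (9.650 × 3570) = 0.07661 d⁻¹.

F/M ≈ 0.0766 d⁻¹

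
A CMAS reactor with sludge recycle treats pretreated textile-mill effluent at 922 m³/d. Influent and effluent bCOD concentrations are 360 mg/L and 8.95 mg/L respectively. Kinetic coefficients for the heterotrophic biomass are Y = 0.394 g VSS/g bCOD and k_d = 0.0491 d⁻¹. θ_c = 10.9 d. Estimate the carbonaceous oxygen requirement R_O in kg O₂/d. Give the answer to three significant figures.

Correct the yield for decay: Y_obs = Y/(1 + k_d θ_c) = 0.394 / (1 + 0.0491 × 10.9) = 0.394 / 1.535 = 0.2566.
ΔS = 360 − 8.95 = 351.1 mg/L, so the substrate removal rate is 922 × 351.1/1000 = 323.7 kg bCOD/d.
P_X = Y_obs·Q·(S₀ − S) = 0.2566 × 323.7 = 83.07 kg VSS/d.
R_O = Q·ΔS − 1.42 P_X = 323.7 − 118.0 = 205.7 kg O₂/d.

R_O ≈ 206 kg O₂/d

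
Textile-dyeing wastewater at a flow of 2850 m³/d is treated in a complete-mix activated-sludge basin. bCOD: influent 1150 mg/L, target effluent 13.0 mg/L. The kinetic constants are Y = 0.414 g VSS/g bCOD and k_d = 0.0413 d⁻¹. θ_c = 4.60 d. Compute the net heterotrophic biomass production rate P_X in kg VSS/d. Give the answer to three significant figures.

P_X ≈ 1130 kg VSS/d

Observed yield with endogenous decay: Y_obs = Y / (1 + k_d·θ_c) = 0.414 / (1 + 0.0413 × 4.60) = 0.414 / 1.190 = 0.3479 g VSS/g bCOD.
Q·(S₀ − S) = 2850 × (1150 − 13.0) × 10⁻³ = 3240 kg/d removed.
So the net sludge growth is P_X = 0.3479 × 3240 = 1127 kg VSS/d.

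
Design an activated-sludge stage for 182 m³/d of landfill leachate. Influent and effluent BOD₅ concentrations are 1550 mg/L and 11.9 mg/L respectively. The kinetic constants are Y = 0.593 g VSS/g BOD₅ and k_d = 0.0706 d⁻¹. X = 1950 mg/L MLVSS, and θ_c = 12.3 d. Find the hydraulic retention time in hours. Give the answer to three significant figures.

τ ≈ 73.9 h

Rearranging the biomass balance for a CMAS with decay, V = Y·Q·ΔS·θ_c / [X·(1+k_d θ_c)] = 0.593 × 182 × (1550 − 11.9) × 12.3 / [1950 × (1 + 0.0706 × 12.3)] = 2.04×10^6 / 3643 = 560.4 m³.
HRT = V/Q = 560.4 m³ / 182 m³·d⁻¹ = 3.079 d × 24 = 73.90 h.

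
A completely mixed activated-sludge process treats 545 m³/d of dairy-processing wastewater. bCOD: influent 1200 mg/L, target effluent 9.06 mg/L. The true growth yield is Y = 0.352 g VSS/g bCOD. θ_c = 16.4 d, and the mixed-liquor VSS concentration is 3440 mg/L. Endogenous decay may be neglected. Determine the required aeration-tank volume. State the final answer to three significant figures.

V ≈ 1090 m³

V·X = Y·Q·ΔS·θ_c gives V = 0.352 × 545 × (1200 − 9.06) × 16.4 / 3440 = 1089 m³.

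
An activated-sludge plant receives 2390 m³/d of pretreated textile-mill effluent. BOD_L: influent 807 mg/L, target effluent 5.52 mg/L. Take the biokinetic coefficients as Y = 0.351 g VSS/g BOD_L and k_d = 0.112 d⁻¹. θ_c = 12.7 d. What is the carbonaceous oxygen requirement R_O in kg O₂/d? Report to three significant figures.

The observed yield is Y_obs = Y/(1 + k_d·θ_c) = 0.351 / (1 + 0.112 × 12.7) = 0.351 / 2.422 = 0.1449 g VSS per g BOD_L removed.
Substrate removed = Q·(S₀ − S) = 2390 m³/d × (807 − 5.52) g/m³ = 1.92×10^6 g/d = 1916 kg/d.
Biomass synthesised: P_X = Y_obs × 1916 = 277.6 kg VSS/d.
R_O = Q·(S₀ − S) − 1.42·P_X = 1916 − 1.42 × 277.6 = 1521 kg O₂/d.

R_O ≈ 1520 kg O₂/d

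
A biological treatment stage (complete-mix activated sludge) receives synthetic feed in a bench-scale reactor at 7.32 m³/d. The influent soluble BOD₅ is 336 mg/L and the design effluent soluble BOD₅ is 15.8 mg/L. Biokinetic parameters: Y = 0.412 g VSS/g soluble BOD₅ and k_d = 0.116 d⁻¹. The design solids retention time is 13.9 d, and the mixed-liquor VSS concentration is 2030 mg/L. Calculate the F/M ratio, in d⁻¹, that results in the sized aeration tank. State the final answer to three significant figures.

F/M ≈ 0.479 d⁻¹

Rearranging the biomass balance for a CMAS with decay, V = Y·Q·ΔS·θ_c / [X·(1+k_d θ_c)] = 0.412 × 7.32 × (336 − 15.8) × 13.9 / [2030 × (1 + 0.116 × 13.9)] = 1.34×10^4 / 5303 = 2.531 m³.
F/M = applied load / biomass = Q·S₀/(V·X) = 7.32 × 336 / (2.531 × 2030) = 0.4787 d⁻¹.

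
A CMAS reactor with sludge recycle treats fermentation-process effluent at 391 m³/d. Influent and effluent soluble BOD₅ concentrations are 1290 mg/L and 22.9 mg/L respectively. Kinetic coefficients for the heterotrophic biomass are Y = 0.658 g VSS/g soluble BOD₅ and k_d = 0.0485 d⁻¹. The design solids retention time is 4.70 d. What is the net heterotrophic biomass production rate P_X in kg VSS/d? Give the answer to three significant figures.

P_X ≈ 265 kg VSS/d

Correct the yield for decay: Y_obs = Y/(1 + k_d θ_c) = 0.658 / (1 + 0.0485 × 4.70) = 0.658 / 1.228 = 0.5359.
Mass of soluble BOD₅ removed per day: Q(S₀ − S) = 391 × 1267 g/m³ = 495.4 kg/d.
Net biomass production P_X = Y_obs × Q·(S₀ − S) = 0.5359 × 495.4 = 265.5 kg VSS/d.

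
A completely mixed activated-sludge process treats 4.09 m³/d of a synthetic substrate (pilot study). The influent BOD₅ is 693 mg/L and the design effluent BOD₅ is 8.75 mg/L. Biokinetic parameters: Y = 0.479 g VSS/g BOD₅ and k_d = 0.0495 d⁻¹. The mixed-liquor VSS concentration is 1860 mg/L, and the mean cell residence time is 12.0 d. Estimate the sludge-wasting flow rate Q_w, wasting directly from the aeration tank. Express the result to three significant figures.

Rearranging the biomass balance for a CMAS with decay, V = Y·Q·ΔS·θ_c / [X·(1+k_d θ_c)] = 0.479 × 4.09 × (693 − 8.75) × 12.0 / [1860 × (1 + 0.0495 × 12.0)] = 1.61×10^4 / 2965 = 5.426 m³.
For wasting at MLVSS concentration, Q_w = V/θ_c = 5.426/12.0 = 0.4521 m³/d.

Q_w ≈ 0.452 m³/d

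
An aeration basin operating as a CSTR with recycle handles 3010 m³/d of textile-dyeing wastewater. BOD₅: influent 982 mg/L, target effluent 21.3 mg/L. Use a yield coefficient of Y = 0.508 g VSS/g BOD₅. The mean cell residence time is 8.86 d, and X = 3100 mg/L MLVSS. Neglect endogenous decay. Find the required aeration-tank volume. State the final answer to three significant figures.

V ≈ 4200 m³

With k_d = 0 the design equation reduces to V = Y Q (S₀−S) θ_c / X = 0.508 × 3010 × (982 − 21.3) × 8.86 / 3100 = 4198 m³.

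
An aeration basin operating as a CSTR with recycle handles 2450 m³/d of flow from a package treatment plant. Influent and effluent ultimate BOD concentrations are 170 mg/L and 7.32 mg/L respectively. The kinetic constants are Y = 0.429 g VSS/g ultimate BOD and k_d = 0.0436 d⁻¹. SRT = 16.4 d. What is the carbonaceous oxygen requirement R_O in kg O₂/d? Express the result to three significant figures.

Correct the yield for decay: Y_obs = Y/(1 + k_d θ_c) = 0.429 / (1 + 0.0436 × 16.4) = 0.429 / 1.715 = 0.2501.
Mass of ultimate BOD removed per day: Q(S₀ − S) = 2450 × 162.7 g/m³ = 398.6 kg/d.
P_X = Y_obs·Q·(S₀ − S) = 0.2501 × 398.6 = 99.70 kg VSS/d.
R_O = Q·ΔS − 1.42 P_X = 398.6 − 141.6 = 257.0 kg O₂/d.

R_O ≈ 257 kg O₂/d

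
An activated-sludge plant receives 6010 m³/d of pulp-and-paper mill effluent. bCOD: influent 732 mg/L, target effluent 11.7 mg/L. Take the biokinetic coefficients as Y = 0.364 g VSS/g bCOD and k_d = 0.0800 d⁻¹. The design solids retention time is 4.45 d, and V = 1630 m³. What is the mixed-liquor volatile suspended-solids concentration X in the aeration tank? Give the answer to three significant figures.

From V·X·(1 + k_d·θ_c) = Y·Q·(S₀ − S)·θ_c: X = 0.364 × 6010 × (732 − 11.7) × 4.45 / [1630 × (1 + 0.0800 × 4.45)] = 3173 mg/L.

X ≈ 3170 mg/L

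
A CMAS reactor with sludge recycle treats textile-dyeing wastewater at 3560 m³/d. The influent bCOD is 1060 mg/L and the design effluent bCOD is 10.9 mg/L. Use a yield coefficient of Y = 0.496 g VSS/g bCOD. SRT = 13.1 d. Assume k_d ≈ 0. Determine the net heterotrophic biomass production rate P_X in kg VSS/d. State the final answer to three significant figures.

P_X ≈ 1850 kg VSS/d

No decay correction is needed, so Y_obs = Y = 0.496.
ΔS = 1060 − 10.9 = 1049 mg/L, so the substrate removal rate is 3560 × 1049/1000 = 3735 kg bCOD/d.
Biomass produced: P_X = Y_obs·Q·ΔS = 0.4960 × 3735 ≈ 1852 kg VSS/d.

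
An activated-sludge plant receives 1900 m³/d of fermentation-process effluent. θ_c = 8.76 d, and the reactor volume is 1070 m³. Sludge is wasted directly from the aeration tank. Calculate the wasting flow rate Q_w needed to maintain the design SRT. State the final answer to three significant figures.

For wasting at MLVSS concentration, Q_w = V/θ_c = 1070/8.76 = 122.1 m³/d.

Q_w ≈ 122 m³/d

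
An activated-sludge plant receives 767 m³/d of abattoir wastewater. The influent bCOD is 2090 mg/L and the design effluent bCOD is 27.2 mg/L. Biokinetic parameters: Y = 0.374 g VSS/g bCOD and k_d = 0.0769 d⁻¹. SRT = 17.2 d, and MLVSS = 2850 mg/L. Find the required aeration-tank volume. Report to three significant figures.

Rearranging the biomass balance for a CMAS with decay, V = Y·Q·ΔS·θ_c / [X·(1+k_d θ_c)] = 0.374 × 767 × (2090 − 27.2) × 17.2 / [2850 × (1 + 0.0769 × 17.2)] = 1.02×10^7 / 6620 = 1538 m³.

V ≈ 1540 m³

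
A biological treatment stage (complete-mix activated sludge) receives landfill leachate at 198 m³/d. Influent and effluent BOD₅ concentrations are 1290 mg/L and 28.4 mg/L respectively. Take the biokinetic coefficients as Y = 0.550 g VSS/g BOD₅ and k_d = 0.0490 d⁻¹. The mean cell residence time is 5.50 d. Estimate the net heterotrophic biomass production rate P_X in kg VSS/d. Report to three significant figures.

Y_obs = Y / (1 + k_d θ_c) = 0.550 / (1 + 0.0490 × 5.50) = 0.550 / 1.270 = 0.4332.
Mass of BOD₅ removed per day: Q(S₀ − S) = 198 × 1262 g/m³ = 249.8 kg/d.
P_X = Y_obs · Q(S₀ − S) = 0.4332 × 249.8 = 108.2 kg VSS/d.

P_X ≈ 108 kg VSS/d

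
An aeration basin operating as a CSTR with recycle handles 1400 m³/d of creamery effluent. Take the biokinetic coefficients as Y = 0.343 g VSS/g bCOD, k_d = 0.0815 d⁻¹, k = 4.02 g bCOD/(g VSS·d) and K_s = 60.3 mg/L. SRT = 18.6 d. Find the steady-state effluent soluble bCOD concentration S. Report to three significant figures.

S ≈ 6.56 mg/L

From the Monod/SRT balance for a CMAS, S = K_s·(1+k_d θ_c)/[θ_c·(Y k − k_d) − 1] = 60.3 × (1 + 0.0815 × 18.6) / [18.6 × (0.343 × 4.02 − 0.0815) − 1] = 151.7 / 23.13 = 6.559 mg/L.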